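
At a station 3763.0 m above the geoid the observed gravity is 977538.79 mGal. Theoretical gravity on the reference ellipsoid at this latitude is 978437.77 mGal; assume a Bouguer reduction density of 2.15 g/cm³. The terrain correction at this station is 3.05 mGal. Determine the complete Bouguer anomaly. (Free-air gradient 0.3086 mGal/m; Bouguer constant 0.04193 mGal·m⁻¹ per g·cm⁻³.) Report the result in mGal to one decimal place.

Free-air correction = 0.3086 × 3763.0 = 1161.26 mGal
Free-air anomaly = 977538.79 − 978437.77 + (1161.26) = 262.28 mGal
Bouguer slab correction = 0.04193 × 2.15 × 3763.0 = 339.23 mGal
Simple Bouguer anomaly = 262.28 − (339.23) = -76.95 mGal
Complete Bouguer anomaly = -76.95 + 3.05 = -73.90 mGal

-73.9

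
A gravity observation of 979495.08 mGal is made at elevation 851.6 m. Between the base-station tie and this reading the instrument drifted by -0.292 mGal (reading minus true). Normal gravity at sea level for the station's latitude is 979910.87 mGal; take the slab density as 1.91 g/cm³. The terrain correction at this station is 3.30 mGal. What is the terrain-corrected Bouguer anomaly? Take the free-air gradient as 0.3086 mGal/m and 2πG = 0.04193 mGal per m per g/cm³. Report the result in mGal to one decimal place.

-217.6

Drift-corrected reading = 979495.08 − (-0.292) = 979495.372 mGal
Free-air correction = 0.3086 × 851.6 = 262.80 mGal
Free-air anomaly = 979495.372 − 979910.87 + (262.80) = -152.698 mGal
Bouguer slab correction = 0.04193 × 1.91 × 851.6 = 68.20 mGal
Simple Bouguer anomaly = -152.698 − (68.20) = -220.898 mGal
Complete Bouguer anomaly = -220.898 + 3.30 = -217.598 mGal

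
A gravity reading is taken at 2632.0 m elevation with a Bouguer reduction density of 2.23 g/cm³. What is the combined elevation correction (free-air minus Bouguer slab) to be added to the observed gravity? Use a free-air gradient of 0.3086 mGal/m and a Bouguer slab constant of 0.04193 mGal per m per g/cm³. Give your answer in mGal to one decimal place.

Combined gradient = 0.3086 − 0.04193 × 2.23 = 0.2150961 mGal/m
Combined elevation correction = 0.2150961 × 2632.0 = 566.1 mGal

566.1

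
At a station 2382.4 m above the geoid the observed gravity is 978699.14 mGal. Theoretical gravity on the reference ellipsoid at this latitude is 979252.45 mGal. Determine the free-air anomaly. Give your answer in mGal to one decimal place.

181.9

Free-air correction = 0.3086 × 2382.4 = 735.21 mGal
Free-air anomaly = 978699.14 − 979252.45 + (735.21) = 181.90 mGal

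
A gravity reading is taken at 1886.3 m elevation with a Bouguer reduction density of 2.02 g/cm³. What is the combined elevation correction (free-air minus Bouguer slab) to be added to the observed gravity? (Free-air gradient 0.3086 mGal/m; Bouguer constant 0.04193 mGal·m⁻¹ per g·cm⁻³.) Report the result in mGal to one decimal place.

Combined gradient = 0.3086 − 0.04193 × 2.02 = 0.2239014 mGal/m
Combined elevation correction = 0.2239014 × 1886.3 = 422.3 mGal

422.3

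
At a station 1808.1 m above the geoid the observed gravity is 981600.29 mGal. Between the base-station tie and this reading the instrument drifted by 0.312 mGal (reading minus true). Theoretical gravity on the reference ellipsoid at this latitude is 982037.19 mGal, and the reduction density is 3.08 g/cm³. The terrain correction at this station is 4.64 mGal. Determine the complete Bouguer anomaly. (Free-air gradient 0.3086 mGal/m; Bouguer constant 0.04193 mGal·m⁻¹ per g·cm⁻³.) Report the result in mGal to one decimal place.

Drift-corrected reading = 981600.29 − (0.312) = 981599.978 mGal
Free-air correction = 0.3086 × 1808.1 = 557.98 mGal
Free-air anomaly = 981599.978 − 982037.19 + (557.98) = 120.768 mGal
Bouguer slab correction = 0.04193 × 3.08 × 1808.1 = 233.51 mGal
Simple Bouguer anomaly = 120.768 − (233.51) = -112.742 mGal
Complete Bouguer anomaly = -112.742 + 4.64 = -108.102 mGal

-108.1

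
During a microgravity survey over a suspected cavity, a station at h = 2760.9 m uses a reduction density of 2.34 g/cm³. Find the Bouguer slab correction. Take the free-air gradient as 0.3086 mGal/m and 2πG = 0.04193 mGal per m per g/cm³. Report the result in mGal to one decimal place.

270.9

Bouguer slab correction = 0.04193 × 2.34 × 2760.9 = 270.9 mGal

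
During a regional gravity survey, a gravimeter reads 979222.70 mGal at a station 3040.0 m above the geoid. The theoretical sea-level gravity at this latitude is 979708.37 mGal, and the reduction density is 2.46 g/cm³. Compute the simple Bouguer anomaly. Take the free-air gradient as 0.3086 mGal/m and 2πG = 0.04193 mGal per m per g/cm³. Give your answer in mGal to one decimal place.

138.9

Free-air correction = 0.3086 × 3040.0 = 938.14 mGal
Free-air anomaly = 979222.70 − 979708.37 + (938.14) = 452.47 mGal
Bouguer slab correction = 0.04193 × 2.46 × 3040.0 = 313.57 mGal
Simple Bouguer anomaly = 452.47 − (313.57) = 138.90 mGal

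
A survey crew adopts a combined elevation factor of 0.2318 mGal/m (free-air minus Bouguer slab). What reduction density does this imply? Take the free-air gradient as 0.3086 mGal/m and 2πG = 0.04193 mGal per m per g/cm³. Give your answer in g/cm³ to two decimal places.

0.2318 = 0.3086 − 0.04193 × ρ
ρ = (0.3086 − 0.2318) / 0.04193 = 1.83 g/cm³

1.83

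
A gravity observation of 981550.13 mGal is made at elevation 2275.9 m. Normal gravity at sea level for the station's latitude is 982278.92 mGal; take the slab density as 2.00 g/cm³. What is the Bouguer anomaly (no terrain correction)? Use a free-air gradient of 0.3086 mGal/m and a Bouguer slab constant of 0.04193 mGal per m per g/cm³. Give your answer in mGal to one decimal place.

Free-air correction = 0.3086 × 2275.9 = 702.34 mGal
Free-air anomaly = 981550.13 − 982278.92 + (702.34) = -26.45 mGal
Bouguer slab correction = 0.04193 × 2.00 × 2275.9 = 190.86 mGal
Simple Bouguer anomaly = -26.45 − (190.86) = -217.31 mGal

-217.3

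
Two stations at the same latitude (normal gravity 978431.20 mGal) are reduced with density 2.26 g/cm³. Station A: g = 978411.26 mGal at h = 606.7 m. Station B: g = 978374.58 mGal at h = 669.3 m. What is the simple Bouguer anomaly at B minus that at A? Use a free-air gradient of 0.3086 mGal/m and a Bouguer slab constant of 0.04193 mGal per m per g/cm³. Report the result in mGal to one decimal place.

Δg_SB(A) = 978411.26 − 978431.20 + 0.3086×606.7 − 0.04193×2.26×606.7 = 109.80 mGal
Δg_SB(B) = 978374.58 − 978431.20 + 0.3086×669.3 − 0.04193×2.26×669.3 = 86.50 mGal
Difference = 86.50 − (109.80) = -23.30 mGal

-23.3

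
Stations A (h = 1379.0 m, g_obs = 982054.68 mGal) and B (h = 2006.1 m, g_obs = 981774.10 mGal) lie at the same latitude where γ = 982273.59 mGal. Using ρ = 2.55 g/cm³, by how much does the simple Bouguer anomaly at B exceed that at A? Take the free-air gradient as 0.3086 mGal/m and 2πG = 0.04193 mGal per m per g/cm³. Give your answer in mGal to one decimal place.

-154.1

Δg_SB(A) = 982054.68 − 982273.59 + 0.3086×1379.0 − 0.04193×2.55×1379.0 = 59.20 mGal
Δg_SB(B) = 981774.10 − 982273.59 + 0.3086×2006.1 − 0.04193×2.55×2006.1 = -94.90 mGal
Difference = -94.90 − (59.20) = -154.10 mGal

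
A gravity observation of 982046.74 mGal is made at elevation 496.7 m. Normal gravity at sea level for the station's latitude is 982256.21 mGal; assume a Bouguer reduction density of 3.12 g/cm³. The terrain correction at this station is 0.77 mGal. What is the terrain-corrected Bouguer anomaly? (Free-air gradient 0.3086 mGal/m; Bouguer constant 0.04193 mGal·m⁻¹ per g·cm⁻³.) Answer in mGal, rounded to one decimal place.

Free-air correction = 0.3086 × 496.7 = 153.28 mGal
Free-air anomaly = 982046.74 − 982256.21 + (153.28) = -56.19 mGal
Bouguer slab correction = 0.04193 × 3.12 × 496.7 = 64.98 mGal
Simple Bouguer anomaly = -56.19 − (64.98) = -121.17 mGal
Complete Bouguer anomaly = -121.17 + 0.77 = -120.40 mGal

-120.4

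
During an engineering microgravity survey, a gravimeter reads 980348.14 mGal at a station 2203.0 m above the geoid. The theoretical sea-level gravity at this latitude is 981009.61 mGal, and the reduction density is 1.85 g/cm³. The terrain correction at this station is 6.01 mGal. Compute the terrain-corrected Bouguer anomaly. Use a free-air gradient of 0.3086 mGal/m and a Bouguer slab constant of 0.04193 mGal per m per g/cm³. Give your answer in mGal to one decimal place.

Free-air correction = 0.3086 × 2203.0 = 679.85 mGal
Free-air anomaly = 980348.14 − 981009.61 + (679.85) = 18.38 mGal
Bouguer slab correction = 0.04193 × 1.85 × 2203.0 = 170.89 mGal
Simple Bouguer anomaly = 18.38 − (170.89) = -152.51 mGal
Complete Bouguer anomaly = -152.51 + 6.01 = -146.50 mGal

-146.5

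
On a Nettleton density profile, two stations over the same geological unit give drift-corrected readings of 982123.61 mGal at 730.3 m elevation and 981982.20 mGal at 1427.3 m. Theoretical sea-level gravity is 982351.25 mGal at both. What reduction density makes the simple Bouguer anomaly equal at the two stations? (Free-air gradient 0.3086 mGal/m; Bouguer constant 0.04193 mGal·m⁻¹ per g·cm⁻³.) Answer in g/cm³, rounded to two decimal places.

Δg_obs = 981982.20 − 982123.61 = -141.41 mGal over Δh = 1427.3 − 730.3 = 697.0 m
Equal Bouguer anomalies ⇒ Δg_obs + (0.3086 − 0.04193ρ)·Δh = 0
0.3086 − 0.04193ρ = −Δg_obs/Δh = 0.20288
ρ = (0.3086 − 0.20288) / 0.04193 = 2.52 g/cm³

2.52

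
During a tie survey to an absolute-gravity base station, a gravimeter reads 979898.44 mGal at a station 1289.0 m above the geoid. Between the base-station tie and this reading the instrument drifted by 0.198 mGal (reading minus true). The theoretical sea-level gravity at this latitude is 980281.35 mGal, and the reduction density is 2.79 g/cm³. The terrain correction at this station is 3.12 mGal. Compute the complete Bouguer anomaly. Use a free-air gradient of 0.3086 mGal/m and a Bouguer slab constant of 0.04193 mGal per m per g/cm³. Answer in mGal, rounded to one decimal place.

Drift-corrected reading = 979898.44 − (0.198) = 979898.242 mGal
Free-air correction = 0.3086 × 1289.0 = 397.79 mGal
Free-air anomaly = 979898.242 − 980281.35 + (397.79) = 14.682 mGal
Bouguer slab correction = 0.04193 × 2.79 × 1289.0 = 150.79 mGal
Simple Bouguer anomaly = 14.682 − (150.79) = -136.108 mGal
Complete Bouguer anomaly = -136.108 + 3.12 = -132.988 mGal

-133.0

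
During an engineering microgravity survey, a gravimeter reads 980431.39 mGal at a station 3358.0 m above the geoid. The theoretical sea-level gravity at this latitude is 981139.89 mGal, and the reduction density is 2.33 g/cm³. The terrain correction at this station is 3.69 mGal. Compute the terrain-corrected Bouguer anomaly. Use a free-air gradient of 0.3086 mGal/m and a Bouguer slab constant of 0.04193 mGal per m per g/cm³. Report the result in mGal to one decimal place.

3.4

Free-air correction = 0.3086 × 3358.0 = 1036.28 mGal
Free-air anomaly = 980431.39 − 981139.89 + (1036.28) = 327.78 mGal
Bouguer slab correction = 0.04193 × 2.33 × 3358.0 = 328.07 mGal
Simple Bouguer anomaly = 327.78 − (328.07) = -0.29 mGal
Complete Bouguer anomaly = -0.29 + 3.69 = 3.40 mGal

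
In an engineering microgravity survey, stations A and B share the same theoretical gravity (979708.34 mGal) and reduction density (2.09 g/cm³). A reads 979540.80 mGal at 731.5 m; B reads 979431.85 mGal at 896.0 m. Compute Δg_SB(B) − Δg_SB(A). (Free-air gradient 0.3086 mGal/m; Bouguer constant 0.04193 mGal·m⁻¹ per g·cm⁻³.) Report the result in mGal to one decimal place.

Δg_SB(A) = 979540.80 − 979708.34 + 0.3086×731.5 − 0.04193×2.09×731.5 = -5.90 mGal
Δg_SB(B) = 979431.85 − 979708.34 + 0.3086×896.0 − 0.04193×2.09×896.0 = -78.50 mGal
Difference = -78.50 − (-5.90) = -72.60 mGal

-72.6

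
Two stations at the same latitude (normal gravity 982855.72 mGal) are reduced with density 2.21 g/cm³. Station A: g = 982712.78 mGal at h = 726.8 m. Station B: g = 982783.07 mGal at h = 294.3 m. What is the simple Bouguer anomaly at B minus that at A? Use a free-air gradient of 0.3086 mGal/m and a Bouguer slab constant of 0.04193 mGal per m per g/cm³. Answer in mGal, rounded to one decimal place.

Δg_SB(A) = 982712.78 − 982855.72 + 0.3086×726.8 − 0.04193×2.21×726.8 = 14.00 mGal
Δg_SB(B) = 982783.07 − 982855.72 + 0.3086×294.3 − 0.04193×2.21×294.3 = -9.10 mGal
Difference = -9.10 − (14.00) = -23.10 mGal

-23.1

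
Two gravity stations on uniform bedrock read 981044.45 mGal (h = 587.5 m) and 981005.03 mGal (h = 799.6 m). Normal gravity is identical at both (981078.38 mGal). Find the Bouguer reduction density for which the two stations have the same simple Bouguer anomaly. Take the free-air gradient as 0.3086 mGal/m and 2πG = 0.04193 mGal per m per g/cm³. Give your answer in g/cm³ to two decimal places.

Δg_obs = 981005.03 − 981044.45 = -39.42 mGal over Δh = 799.6 − 587.5 = 212.1 m
Equal Bouguer anomalies ⇒ Δg_obs + (0.3086 − 0.04193ρ)·Δh = 0
0.3086 − 0.04193ρ = −Δg_obs/Δh = 0.18586
ρ = (0.3086 − 0.18586) / 0.04193 = 2.93 g/cm³

2.93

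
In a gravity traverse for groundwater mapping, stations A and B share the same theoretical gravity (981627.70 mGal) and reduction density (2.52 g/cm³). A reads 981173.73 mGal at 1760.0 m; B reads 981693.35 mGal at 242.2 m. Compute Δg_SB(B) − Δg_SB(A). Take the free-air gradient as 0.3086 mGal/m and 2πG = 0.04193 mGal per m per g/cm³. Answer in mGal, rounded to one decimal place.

211.6

Δg_SB(A) = 981173.73 − 981627.70 + 0.3086×1760.0 − 0.04193×2.52×1760.0 = -96.80 mGal
Δg_SB(B) = 981693.35 − 981627.70 + 0.3086×242.2 − 0.04193×2.52×242.2 = 114.80 mGal
Difference = 114.80 − (-96.80) = 211.60 mGal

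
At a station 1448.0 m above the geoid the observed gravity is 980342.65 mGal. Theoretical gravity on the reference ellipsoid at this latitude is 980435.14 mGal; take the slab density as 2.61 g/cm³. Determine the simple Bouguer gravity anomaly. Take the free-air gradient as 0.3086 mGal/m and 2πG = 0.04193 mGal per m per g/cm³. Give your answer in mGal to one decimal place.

Free-air correction = 0.3086 × 1448.0 = 446.85 mGal
Free-air anomaly = 980342.65 − 980435.14 + (446.85) = 354.36 mGal
Bouguer slab correction = 0.04193 × 2.61 × 1448.0 = 158.47 mGal
Simple Bouguer anomaly = 354.36 − (158.47) = 195.89 mGal

195.9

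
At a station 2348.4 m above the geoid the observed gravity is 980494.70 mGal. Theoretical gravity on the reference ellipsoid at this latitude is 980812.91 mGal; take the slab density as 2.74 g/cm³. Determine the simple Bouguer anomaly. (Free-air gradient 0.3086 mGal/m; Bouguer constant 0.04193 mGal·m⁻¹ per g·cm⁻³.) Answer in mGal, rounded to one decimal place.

Free-air correction = 0.3086 × 2348.4 = 724.72 mGal
Free-air anomaly = 980494.70 − 980812.91 + (724.72) = 406.51 mGal
Bouguer slab correction = 0.04193 × 2.74 × 2348.4 = 269.80 mGal
Simple Bouguer anomaly = 406.51 − (269.80) = 136.71 mGal

136.7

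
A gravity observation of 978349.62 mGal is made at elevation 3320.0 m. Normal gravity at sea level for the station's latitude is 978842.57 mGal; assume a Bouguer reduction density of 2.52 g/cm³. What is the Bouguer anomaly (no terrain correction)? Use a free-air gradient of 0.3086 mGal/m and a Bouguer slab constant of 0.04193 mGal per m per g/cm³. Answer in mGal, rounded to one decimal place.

Free-air correction = 0.3086 × 3320.0 = 1024.55 mGal
Free-air anomaly = 978349.62 − 978842.57 + (1024.55) = 531.60 mGal
Bouguer slab correction = 0.04193 × 2.52 × 3320.0 = 350.80 mGal
Simple Bouguer anomaly = 531.60 − (350.80) = 180.80 mGal

180.8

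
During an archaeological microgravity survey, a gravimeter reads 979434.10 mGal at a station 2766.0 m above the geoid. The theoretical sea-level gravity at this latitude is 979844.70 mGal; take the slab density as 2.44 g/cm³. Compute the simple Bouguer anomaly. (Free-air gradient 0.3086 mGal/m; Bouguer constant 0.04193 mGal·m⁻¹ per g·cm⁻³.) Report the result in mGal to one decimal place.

160.0

Free-air correction = 0.3086 × 2766.0 = 853.59 mGal
Free-air anomaly = 979434.10 − 979844.70 + (853.59) = 442.99 mGal
Bouguer slab correction = 0.04193 × 2.44 × 2766.0 = 282.99 mGal
Simple Bouguer anomaly = 442.99 − (282.99) = 160.00 mGal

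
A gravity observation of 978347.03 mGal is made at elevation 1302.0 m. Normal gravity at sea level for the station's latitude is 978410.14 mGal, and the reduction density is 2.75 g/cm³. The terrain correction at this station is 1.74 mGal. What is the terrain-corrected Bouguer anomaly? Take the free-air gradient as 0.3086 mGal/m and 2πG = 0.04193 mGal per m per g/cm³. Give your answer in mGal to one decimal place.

190.3

Free-air correction = 0.3086 × 1302.0 = 401.80 mGal
Free-air anomaly = 978347.03 − 978410.14 + (401.80) = 338.69 mGal
Bouguer slab correction = 0.04193 × 2.75 × 1302.0 = 150.13 mGal
Simple Bouguer anomaly = 338.69 − (150.13) = 188.56 mGal
Complete Bouguer anomaly = 188.56 + 1.74 = 190.30 mGal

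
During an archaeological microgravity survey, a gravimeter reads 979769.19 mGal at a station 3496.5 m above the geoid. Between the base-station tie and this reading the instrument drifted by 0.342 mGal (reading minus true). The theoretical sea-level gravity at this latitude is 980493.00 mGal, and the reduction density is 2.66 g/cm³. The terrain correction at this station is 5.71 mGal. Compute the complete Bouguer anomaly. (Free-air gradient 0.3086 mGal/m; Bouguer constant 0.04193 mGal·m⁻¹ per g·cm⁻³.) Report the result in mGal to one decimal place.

-29.4

Drift-corrected reading = 979769.19 − (0.342) = 979768.848 mGal
Free-air correction = 0.3086 × 3496.5 = 1079.02 mGal
Free-air anomaly = 979768.848 − 980493.00 + (1079.02) = 354.868 mGal
Bouguer slab correction = 0.04193 × 2.66 × 3496.5 = 389.98 mGal
Simple Bouguer anomaly = 354.868 − (389.98) = -35.112 mGal
Complete Bouguer anomaly = -35.112 + 5.71 = -29.402 mGal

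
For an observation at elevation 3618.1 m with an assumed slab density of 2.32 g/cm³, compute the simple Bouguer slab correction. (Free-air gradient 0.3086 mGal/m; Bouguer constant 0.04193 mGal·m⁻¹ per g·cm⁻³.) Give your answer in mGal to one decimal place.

352.0

Bouguer slab correction = 0.04193 × 2.32 × 3618.1 = 352.0 mGal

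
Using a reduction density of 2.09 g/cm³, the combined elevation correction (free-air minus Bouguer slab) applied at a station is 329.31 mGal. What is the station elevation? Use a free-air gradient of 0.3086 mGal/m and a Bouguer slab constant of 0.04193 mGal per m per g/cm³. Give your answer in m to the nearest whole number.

1490

Combined gradient = 0.3086 − 0.04193 × 2.09 = 0.2209663 mGal/m
h = 329.31 / 0.2209663 = 1490.32 m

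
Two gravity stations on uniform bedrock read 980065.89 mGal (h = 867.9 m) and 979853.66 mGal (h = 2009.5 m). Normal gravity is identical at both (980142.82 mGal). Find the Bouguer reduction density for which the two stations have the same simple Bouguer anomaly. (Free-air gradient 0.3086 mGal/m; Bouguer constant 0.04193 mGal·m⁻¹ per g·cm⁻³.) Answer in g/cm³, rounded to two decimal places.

Δg_obs = 979853.66 − 980065.89 = -212.23 mGal over Δh = 2009.5 − 867.9 = 1141.6 m
Equal Bouguer anomalies ⇒ Δg_obs + (0.3086 − 0.04193ρ)·Δh = 0
0.3086 − 0.04193ρ = −Δg_obs/Δh = 0.18591
ρ = (0.3086 − 0.18591) / 0.04193 = 2.93 g/cm³

2.93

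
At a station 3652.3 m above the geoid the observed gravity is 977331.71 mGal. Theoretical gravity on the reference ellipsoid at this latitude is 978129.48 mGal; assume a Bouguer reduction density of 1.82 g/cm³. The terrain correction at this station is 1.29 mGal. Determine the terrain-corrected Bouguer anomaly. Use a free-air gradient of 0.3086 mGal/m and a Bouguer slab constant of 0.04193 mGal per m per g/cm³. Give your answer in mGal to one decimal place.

51.9

Free-air correction = 0.3086 × 3652.3 = 1127.10 mGal
Free-air anomaly = 977331.71 − 978129.48 + (1127.10) = 329.33 mGal
Bouguer slab correction = 0.04193 × 1.82 × 3652.3 = 278.72 mGal
Simple Bouguer anomaly = 329.33 − (278.72) = 50.61 mGal
Complete Bouguer anomaly = 50.61 + 1.29 = 51.90 mGal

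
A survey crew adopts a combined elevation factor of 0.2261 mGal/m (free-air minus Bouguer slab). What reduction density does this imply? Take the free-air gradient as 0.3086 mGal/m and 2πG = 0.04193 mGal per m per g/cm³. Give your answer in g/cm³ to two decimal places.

0.2261 = 0.3086 − 0.04193 × ρ
ρ = (0.3086 − 0.2261) / 0.04193 = 1.97 g/cm³

1.97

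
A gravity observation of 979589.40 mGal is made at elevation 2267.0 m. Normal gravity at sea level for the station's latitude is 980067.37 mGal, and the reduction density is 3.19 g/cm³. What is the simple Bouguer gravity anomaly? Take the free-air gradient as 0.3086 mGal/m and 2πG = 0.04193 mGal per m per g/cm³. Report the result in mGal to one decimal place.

-81.6

Free-air correction = 0.3086 × 2267.0 = 699.60 mGal
Free-air anomaly = 979589.40 − 980067.37 + (699.60) = 221.63 mGal
Bouguer slab correction = 0.04193 × 3.19 × 2267.0 = 303.23 mGal
Simple Bouguer anomaly = 221.63 − (303.23) = -81.60 mGal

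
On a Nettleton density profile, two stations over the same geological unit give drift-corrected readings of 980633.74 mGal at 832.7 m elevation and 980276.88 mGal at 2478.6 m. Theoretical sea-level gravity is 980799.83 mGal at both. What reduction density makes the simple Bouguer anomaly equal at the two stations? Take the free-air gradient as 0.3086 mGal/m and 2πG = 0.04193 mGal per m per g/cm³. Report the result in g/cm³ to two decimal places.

Δg_obs = 980276.88 − 980633.74 = -356.86 mGal over Δh = 2478.6 − 832.7 = 1645.9 m
Equal Bouguer anomalies ⇒ Δg_obs + (0.3086 − 0.04193ρ)·Δh = 0
0.3086 − 0.04193ρ = −Δg_obs/Δh = 0.21682
ρ = (0.3086 − 0.21682) / 0.04193 = 2.19 g/cm³

2.19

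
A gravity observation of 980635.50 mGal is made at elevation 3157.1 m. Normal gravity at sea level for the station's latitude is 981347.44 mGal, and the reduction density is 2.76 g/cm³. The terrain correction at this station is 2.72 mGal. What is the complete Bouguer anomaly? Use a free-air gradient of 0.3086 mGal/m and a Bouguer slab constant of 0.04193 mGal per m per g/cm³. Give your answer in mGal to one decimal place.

-100.3

Free-air correction = 0.3086 × 3157.1 = 974.28 mGal
Free-air anomaly = 980635.50 − 981347.44 + (974.28) = 262.34 mGal
Bouguer slab correction = 0.04193 × 2.76 × 3157.1 = 365.36 mGal
Simple Bouguer anomaly = 262.34 − (365.36) = -103.02 mGal
Complete Bouguer anomaly = -103.02 + 2.72 = -100.30 mGal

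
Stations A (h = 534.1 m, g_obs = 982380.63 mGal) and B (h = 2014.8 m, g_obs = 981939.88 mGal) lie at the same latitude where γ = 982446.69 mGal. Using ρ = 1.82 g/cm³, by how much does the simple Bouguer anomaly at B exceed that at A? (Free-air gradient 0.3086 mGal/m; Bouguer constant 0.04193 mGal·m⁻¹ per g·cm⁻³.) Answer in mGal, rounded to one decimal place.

Δg_SB(A) = 982380.63 − 982446.69 + 0.3086×534.1 − 0.04193×1.82×534.1 = 58.00 mGal
Δg_SB(B) = 981939.88 − 982446.69 + 0.3086×2014.8 − 0.04193×1.82×2014.8 = -38.80 mGal
Difference = -38.80 − (58.00) = -96.80 mGal

-96.8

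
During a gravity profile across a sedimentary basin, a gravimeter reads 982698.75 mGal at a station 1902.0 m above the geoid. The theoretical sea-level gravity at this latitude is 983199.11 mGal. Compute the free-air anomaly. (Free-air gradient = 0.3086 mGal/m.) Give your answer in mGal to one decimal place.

Free-air correction = 0.3086 × 1902.0 = 586.96 mGal
Free-air anomaly = 982698.75 − 983199.11 + (586.96) = 86.60 mGal

86.6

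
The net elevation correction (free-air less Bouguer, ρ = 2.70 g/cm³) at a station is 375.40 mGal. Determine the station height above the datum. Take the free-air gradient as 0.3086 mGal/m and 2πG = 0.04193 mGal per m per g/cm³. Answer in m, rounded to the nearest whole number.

1921

Combined gradient = 0.3086 − 0.04193 × 2.70 = 0.1953890 mGal/m
h = 375.40 / 0.1953890 = 1921.30 m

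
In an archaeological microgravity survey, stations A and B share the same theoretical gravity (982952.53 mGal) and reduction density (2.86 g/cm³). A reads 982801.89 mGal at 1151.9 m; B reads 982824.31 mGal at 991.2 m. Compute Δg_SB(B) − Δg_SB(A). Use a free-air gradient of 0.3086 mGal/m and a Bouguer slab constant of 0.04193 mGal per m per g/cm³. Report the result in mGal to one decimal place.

-7.9

Δg_SB(A) = 982801.89 − 982952.53 + 0.3086×1151.9 − 0.04193×2.86×1151.9 = 66.70 mGal
Δg_SB(B) = 982824.31 − 982952.53 + 0.3086×991.2 − 0.04193×2.86×991.2 = 58.80 mGal
Difference = 58.80 − (66.70) = -7.90 mGal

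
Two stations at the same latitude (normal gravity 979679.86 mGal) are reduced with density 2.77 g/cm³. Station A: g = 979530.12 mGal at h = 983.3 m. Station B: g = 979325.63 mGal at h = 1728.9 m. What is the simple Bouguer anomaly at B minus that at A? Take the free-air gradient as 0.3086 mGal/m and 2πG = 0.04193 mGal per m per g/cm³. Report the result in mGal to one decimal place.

Δg_SB(A) = 979530.12 − 979679.86 + 0.3086×983.3 − 0.04193×2.77×983.3 = 39.50 mGal
Δg_SB(B) = 979325.63 − 979679.86 + 0.3086×1728.9 − 0.04193×2.77×1728.9 = -21.50 mGal
Difference = -21.50 − (39.50) = -61.00 mGal

-61.0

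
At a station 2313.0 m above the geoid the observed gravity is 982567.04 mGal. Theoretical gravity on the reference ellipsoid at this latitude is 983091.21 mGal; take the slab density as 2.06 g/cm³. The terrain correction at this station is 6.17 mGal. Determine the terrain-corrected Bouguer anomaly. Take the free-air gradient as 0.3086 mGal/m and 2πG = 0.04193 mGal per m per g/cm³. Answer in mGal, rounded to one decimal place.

-4.0

Free-air correction = 0.3086 × 2313.0 = 713.79 mGal
Free-air anomaly = 982567.04 − 983091.21 + (713.79) = 189.62 mGal
Bouguer slab correction = 0.04193 × 2.06 × 2313.0 = 199.79 mGal
Simple Bouguer anomaly = 189.62 − (199.79) = -10.17 mGal
Complete Bouguer anomaly = -10.17 + 6.17 = -4.00 mGal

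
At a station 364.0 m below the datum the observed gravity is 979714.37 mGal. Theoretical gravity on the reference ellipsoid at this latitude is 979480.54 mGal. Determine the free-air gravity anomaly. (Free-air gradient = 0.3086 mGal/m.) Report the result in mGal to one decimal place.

121.5

Free-air correction = 0.3086 × -364.0 = -112.33 mGal
Free-air anomaly = 979714.37 − 979480.54 + (-112.33) = 121.50 mGal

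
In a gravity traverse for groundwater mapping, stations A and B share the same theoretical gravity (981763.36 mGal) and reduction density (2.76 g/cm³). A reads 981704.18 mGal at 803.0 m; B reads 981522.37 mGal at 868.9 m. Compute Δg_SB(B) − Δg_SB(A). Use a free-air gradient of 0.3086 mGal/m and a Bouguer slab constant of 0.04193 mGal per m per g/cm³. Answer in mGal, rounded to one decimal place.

-169.1

Δg_SB(A) = 981704.18 − 981763.36 + 0.3086×803.0 − 0.04193×2.76×803.0 = 95.70 mGal
Δg_SB(B) = 981522.37 − 981763.36 + 0.3086×868.9 − 0.04193×2.76×868.9 = -73.40 mGal
Difference = -73.40 − (95.70) = -169.10 mGal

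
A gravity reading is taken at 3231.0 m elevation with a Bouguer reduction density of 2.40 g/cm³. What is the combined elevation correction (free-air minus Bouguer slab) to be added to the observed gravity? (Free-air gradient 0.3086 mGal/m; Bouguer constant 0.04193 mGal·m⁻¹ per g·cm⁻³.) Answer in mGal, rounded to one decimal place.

671.9

Combined gradient = 0.3086 − 0.04193 × 2.40 = 0.2079680 mGal/m
Combined elevation correction = 0.2079680 × 3231.0 = 671.9 mGal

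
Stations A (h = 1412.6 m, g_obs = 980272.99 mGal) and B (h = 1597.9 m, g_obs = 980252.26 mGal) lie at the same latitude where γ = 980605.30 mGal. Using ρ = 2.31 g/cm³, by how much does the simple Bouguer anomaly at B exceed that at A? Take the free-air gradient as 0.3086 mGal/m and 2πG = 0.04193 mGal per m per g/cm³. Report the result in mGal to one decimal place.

18.5

Δg_SB(A) = 980272.99 − 980605.30 + 0.3086×1412.6 − 0.04193×2.31×1412.6 = -33.20 mGal
Δg_SB(B) = 980252.26 − 980605.30 + 0.3086×1597.9 − 0.04193×2.31×1597.9 = -14.70 mGal
Difference = -14.70 − (-33.20) = 18.50 mGal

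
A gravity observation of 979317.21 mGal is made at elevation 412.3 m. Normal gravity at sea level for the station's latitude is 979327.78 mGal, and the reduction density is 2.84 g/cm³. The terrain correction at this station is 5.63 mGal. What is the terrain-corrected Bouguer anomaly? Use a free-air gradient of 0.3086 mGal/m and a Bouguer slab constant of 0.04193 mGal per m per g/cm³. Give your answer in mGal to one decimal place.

Free-air correction = 0.3086 × 412.3 = 127.24 mGal
Free-air anomaly = 979317.21 − 979327.78 + (127.24) = 116.67 mGal
Bouguer slab correction = 0.04193 × 2.84 × 412.3 = 49.10 mGal
Simple Bouguer anomaly = 116.67 − (49.10) = 67.57 mGal
Complete Bouguer anomaly = 67.57 + 5.63 = 73.20 mGal

73.2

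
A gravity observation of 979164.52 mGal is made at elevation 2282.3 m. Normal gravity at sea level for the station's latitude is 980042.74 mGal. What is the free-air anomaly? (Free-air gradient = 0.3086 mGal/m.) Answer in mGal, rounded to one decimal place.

Free-air correction = 0.3086 × 2282.3 = 704.32 mGal
Free-air anomaly = 979164.52 − 980042.74 + (704.32) = -173.90 mGal

-173.9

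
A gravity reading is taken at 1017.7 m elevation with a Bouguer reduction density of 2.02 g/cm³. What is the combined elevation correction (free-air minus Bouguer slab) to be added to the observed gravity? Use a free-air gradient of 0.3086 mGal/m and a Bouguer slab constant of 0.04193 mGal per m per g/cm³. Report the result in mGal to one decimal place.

227.9

Combined gradient = 0.3086 − 0.04193 × 2.02 = 0.2239014 mGal/m
Combined elevation correction = 0.2239014 × 1017.7 = 227.9 mGal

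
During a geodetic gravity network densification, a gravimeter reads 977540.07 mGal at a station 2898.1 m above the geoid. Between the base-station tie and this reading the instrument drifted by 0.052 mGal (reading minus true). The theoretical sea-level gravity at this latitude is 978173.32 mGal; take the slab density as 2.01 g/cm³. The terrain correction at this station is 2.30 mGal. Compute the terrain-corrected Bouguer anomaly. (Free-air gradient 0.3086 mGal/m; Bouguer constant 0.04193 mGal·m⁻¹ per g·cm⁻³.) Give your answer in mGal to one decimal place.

Drift-corrected reading = 977540.07 − (0.052) = 977540.018 mGal
Free-air correction = 0.3086 × 2898.1 = 894.35 mGal
Free-air anomaly = 977540.018 − 978173.32 + (894.35) = 261.048 mGal
Bouguer slab correction = 0.04193 × 2.01 × 2898.1 = 244.25 mGal
Simple Bouguer anomaly = 261.048 − (244.25) = 16.798 mGal
Complete Bouguer anomaly = 16.798 + 2.30 = 19.098 mGal

19.1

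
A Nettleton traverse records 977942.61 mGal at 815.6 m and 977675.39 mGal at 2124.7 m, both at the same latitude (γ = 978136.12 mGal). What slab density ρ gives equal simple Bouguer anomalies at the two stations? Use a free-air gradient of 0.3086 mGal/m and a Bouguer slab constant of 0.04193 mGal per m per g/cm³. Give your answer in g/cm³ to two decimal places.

Δg_obs = 977675.39 − 977942.61 = -267.22 mGal over Δh = 2124.7 − 815.6 = 1309.1 m
Equal Bouguer anomalies ⇒ Δg_obs + (0.3086 − 0.04193ρ)·Δh = 0
0.3086 − 0.04193ρ = −Δg_obs/Δh = 0.20412
ρ = (0.3086 − 0.20412) / 0.04193 = 2.49 g/cm³

2.49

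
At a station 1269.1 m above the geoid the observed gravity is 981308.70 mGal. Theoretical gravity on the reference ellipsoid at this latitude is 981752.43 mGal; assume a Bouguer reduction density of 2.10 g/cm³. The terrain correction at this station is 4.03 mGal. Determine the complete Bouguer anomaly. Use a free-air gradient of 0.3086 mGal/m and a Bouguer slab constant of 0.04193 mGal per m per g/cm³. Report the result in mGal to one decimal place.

Free-air correction = 0.3086 × 1269.1 = 391.64 mGal
Free-air anomaly = 981308.70 − 981752.43 + (391.64) = -52.09 mGal
Bouguer slab correction = 0.04193 × 2.10 × 1269.1 = 111.75 mGal
Simple Bouguer anomaly = -52.09 − (111.75) = -163.84 mGal
Complete Bouguer anomaly = -163.84 + 4.03 = -159.81 mGal

-159.8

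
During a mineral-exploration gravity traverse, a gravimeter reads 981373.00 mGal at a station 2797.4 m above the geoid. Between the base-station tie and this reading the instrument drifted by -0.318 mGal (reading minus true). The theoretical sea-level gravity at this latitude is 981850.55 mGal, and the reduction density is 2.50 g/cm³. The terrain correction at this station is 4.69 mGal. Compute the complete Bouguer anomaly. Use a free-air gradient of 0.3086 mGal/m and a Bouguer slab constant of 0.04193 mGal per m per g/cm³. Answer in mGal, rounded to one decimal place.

Drift-corrected reading = 981373.00 − (-0.318) = 981373.318 mGal
Free-air correction = 0.3086 × 2797.4 = 863.28 mGal
Free-air anomaly = 981373.318 − 981850.55 + (863.28) = 386.048 mGal
Bouguer slab correction = 0.04193 × 2.50 × 2797.4 = 293.24 mGal
Simple Bouguer anomaly = 386.048 − (293.24) = 92.808 mGal
Complete Bouguer anomaly = 92.808 + 4.69 = 97.498 mGal

97.5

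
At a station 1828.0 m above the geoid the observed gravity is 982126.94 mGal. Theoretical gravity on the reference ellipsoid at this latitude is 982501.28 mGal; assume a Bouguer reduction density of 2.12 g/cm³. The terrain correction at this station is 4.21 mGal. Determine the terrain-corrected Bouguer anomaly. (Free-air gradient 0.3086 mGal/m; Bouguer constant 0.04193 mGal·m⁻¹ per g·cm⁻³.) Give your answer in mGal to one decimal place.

31.5

Free-air correction = 0.3086 × 1828.0 = 564.12 mGal
Free-air anomaly = 982126.94 − 982501.28 + (564.12) = 189.78 mGal
Bouguer slab correction = 0.04193 × 2.12 × 1828.0 = 162.49 mGal
Simple Bouguer anomaly = 189.78 − (162.49) = 27.29 mGal
Complete Bouguer anomaly = 27.29 + 4.21 = 31.50 mGal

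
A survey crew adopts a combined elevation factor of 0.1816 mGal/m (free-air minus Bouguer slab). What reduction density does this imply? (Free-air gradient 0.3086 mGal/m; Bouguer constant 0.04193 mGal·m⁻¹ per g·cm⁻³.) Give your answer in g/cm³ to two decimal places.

3.03

0.1816 = 0.3086 − 0.04193 × ρ
ρ = (0.3086 − 0.1816) / 0.04193 = 3.03 g/cm³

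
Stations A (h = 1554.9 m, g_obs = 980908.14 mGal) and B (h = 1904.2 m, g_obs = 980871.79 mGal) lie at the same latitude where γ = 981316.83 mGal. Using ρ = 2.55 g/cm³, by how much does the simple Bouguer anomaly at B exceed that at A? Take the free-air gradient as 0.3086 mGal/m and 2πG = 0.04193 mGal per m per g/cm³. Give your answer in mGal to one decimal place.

34.1

Δg_SB(A) = 980908.14 − 981316.83 + 0.3086×1554.9 − 0.04193×2.55×1554.9 = -95.10 mGal
Δg_SB(B) = 980871.79 − 981316.83 + 0.3086×1904.2 − 0.04193×2.55×1904.2 = -61.00 mGal
Difference = -61.00 − (-95.10) = 34.10 mGal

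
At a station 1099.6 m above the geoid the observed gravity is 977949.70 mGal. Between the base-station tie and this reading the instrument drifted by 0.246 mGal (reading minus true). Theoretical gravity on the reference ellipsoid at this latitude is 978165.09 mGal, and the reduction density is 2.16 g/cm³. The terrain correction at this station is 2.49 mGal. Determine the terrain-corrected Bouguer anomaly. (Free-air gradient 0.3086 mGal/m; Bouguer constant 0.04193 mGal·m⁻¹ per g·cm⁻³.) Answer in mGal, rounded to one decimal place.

Drift-corrected reading = 977949.70 − (0.246) = 977949.454 mGal
Free-air correction = 0.3086 × 1099.6 = 339.34 mGal
Free-air anomaly = 977949.454 − 978165.09 + (339.34) = 123.704 mGal
Bouguer slab correction = 0.04193 × 2.16 × 1099.6 = 99.59 mGal
Simple Bouguer anomaly = 123.704 − (99.59) = 24.114 mGal
Complete Bouguer anomaly = 24.114 + 2.49 = 26.604 mGal

26.6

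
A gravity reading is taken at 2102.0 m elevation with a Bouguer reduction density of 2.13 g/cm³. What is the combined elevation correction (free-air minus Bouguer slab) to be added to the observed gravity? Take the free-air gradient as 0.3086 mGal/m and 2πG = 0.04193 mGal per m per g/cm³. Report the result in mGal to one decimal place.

460.9

Combined gradient = 0.3086 − 0.04193 × 2.13 = 0.2192891 mGal/m
Combined elevation correction = 0.2192891 × 2102.0 = 460.9 mGal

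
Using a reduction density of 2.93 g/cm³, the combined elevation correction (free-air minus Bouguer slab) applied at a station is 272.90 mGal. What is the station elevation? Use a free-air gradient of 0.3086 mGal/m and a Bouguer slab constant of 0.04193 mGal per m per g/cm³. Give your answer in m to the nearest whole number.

Combined gradient = 0.3086 − 0.04193 × 2.93 = 0.1857451 mGal/m
h = 272.90 / 0.1857451 = 1469.22 m

1469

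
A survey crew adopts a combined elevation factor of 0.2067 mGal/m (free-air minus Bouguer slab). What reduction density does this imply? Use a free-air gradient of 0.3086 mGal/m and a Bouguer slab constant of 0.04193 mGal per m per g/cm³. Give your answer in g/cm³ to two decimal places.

0.2067 = 0.3086 − 0.04193 × ρ
ρ = (0.3086 − 0.2067) / 0.04193 = 2.43 g/cm³

2.43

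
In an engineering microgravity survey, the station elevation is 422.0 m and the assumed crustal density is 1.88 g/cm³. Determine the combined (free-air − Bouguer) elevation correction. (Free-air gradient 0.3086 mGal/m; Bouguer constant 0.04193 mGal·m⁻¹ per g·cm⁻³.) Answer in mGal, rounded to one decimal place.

Combined gradient = 0.3086 − 0.04193 × 1.88 = 0.2297716 mGal/m
Combined elevation correction = 0.2297716 × 422.0 = 97.0 mGal

97.0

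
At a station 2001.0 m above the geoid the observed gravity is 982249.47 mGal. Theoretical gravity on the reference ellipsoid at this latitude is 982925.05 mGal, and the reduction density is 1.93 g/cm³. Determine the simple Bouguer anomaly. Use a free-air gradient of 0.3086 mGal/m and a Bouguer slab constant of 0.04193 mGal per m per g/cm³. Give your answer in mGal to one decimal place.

-220.0

Free-air correction = 0.3086 × 2001.0 = 617.51 mGal
Free-air anomaly = 982249.47 − 982925.05 + (617.51) = -58.07 mGal
Bouguer slab correction = 0.04193 × 1.93 × 2001.0 = 161.93 mGal
Simple Bouguer anomaly = -58.07 − (161.93) = -220.00 mGal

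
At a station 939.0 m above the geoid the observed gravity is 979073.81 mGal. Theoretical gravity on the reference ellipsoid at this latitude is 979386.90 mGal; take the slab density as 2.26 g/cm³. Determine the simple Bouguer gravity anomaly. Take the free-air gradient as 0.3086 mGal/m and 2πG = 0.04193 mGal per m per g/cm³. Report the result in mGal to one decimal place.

-112.3

Free-air correction = 0.3086 × 939.0 = 289.78 mGal
Free-air anomaly = 979073.81 − 979386.90 + (289.78) = -23.31 mGal
Bouguer slab correction = 0.04193 × 2.26 × 939.0 = 88.98 mGal
Simple Bouguer anomaly = -23.31 − (88.98) = -112.29 mGal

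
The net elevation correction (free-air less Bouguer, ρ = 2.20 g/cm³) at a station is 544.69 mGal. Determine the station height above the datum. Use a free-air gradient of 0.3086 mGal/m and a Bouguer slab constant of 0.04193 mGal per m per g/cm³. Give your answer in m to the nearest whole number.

Combined gradient = 0.3086 − 0.04193 × 2.20 = 0.2163540 mGal/m
h = 544.69 / 0.2163540 = 2517.59 m

2518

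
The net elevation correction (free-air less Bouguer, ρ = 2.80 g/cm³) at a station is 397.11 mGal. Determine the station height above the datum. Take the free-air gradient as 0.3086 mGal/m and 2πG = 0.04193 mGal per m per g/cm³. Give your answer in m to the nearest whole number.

2077

Combined gradient = 0.3086 − 0.04193 × 2.80 = 0.1911960 mGal/m
h = 397.11 / 0.1911960 = 2076.98 m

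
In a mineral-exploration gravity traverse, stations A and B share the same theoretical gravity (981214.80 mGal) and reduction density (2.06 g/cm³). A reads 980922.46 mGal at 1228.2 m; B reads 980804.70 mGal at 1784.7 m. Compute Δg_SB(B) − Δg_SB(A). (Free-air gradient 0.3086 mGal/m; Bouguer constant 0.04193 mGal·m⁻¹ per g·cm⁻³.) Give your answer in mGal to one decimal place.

5.9

Δg_SB(A) = 980922.46 − 981214.80 + 0.3086×1228.2 − 0.04193×2.06×1228.2 = -19.40 mGal
Δg_SB(B) = 980804.70 − 981214.80 + 0.3086×1784.7 − 0.04193×2.06×1784.7 = -13.50 mGal
Difference = -13.50 − (-19.40) = 5.90 mGal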